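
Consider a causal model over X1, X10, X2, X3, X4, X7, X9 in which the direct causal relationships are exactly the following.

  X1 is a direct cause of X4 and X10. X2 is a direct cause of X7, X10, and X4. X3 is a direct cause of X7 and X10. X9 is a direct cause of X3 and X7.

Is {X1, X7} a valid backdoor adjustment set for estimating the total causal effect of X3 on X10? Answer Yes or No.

No

Backdoor paths from X3 to X10 (paths whose first edge points into X3):
  P1: X3 <- X9 -> X7 <- X2 -> X4 <- X1 -> X10
  P2: X3 <- X9 -> X7 <- X2 -> X10
Condition 1 (no descendant of X3 in the set): FAILS — X7 is a descendant of X3.
Condition 2 (every backdoor path blocked by {X1, X7}):
  P1: blocked at collider X4 (neither it nor any descendant is in the conditioning set).
  P2: open — collider(s) X7 are conditioned on (or have a conditioned descendant) and no non-collider on the path is in the set.
{X1, X7} does not satisfy the backdoor criterion.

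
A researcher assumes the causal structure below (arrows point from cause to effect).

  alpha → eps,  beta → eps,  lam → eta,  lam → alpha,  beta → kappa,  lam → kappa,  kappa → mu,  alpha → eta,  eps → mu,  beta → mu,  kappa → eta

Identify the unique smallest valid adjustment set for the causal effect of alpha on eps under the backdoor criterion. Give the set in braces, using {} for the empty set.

{}

Variables eligible for adjustment (non-descendants of alpha, excluding alpha and eps): {beta, kappa, lam}.
Backdoor paths from alpha to eps:
  P1: alpha <- lam -> kappa <- beta -> eps
  P2: alpha <- lam -> kappa <- beta -> mu <- eps
  P3: alpha <- lam -> kappa -> mu <- beta -> eps
  P4: alpha <- lam -> kappa -> mu <- eps
  P5: alpha <- lam -> eta <- kappa <- beta -> eps
  P6: alpha <- lam -> eta <- kappa <- beta -> mu <- eps
  P7: alpha <- lam -> eta <- kappa -> mu <- beta -> eps
  P8: alpha <- lam -> eta <- kappa -> mu <- eps
Each backdoor path contains an unconditioned collider, so every path is already blocked with the empty conditioning set:
  P1: blocked at collider kappa (neither it nor any descendant is in the conditioning set).
  P2: blocked at collider kappa (neither it nor any descendant is in the conditioning set).
  P3: blocked at collider mu (neither it nor any descendant is in the conditioning set).
  P4: blocked at collider mu (neither it nor any descendant is in the conditioning set).
  P5: blocked at collider eta (neither it nor any descendant is in the conditioning set).
  P6: blocked at collider eta (neither it nor any descendant is in the conditioning set).
  P7: blocked at collider eta (neither it nor any descendant is in the conditioning set).
  P8: blocked at collider eta (neither it nor any descendant is in the conditioning set).
The empty set is therefore the unique smallest valid set.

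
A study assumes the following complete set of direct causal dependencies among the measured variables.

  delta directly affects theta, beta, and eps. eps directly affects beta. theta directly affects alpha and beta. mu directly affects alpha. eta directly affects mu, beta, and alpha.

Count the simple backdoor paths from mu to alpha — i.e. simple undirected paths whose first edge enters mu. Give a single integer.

A backdoor path from mu to alpha is any simple undirected path whose first edge points into mu (i.e. leaves mu via a parent).
Parents of mu: {eta}.
Enumerating:
  P1: mu <- eta -> alpha
  P2: mu <- eta -> beta <- delta -> theta -> alpha
  P3: mu <- eta -> beta <- eps <- delta -> theta -> alpha
  P4: mu <- eta -> beta <- theta -> alpha
That exhausts the simple backdoor paths. Count: 4.

4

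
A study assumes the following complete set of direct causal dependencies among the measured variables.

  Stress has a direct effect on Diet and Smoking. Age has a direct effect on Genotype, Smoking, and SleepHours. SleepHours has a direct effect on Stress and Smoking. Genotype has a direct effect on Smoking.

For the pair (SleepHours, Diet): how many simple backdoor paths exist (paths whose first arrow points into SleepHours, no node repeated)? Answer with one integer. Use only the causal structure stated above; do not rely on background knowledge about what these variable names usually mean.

A backdoor path from SleepHours to Diet is any simple undirected path whose first edge points into SleepHours (i.e. leaves SleepHours via a parent).
Parents of SleepHours: {Age}.
Enumerating:
  P1: SleepHours <- Age -> Genotype -> Smoking <- Stress -> Diet
  P2: SleepHours <- Age -> Smoking <- Stress -> Diet
That exhausts the simple backdoor paths. Count: 2.

2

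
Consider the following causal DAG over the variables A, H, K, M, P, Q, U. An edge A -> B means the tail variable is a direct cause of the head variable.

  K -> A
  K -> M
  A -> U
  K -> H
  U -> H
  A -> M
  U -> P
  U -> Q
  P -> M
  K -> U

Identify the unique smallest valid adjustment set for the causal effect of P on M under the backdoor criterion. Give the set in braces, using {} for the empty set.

Variables eligible for adjustment (non-descendants of P, excluding P and M): {A, H, K, Q, U}.
Backdoor paths from P to M:
  P1: P <- U <- K -> A -> M
  P2: P <- U <- K -> M
  P3: P <- U <- A <- K -> M
  P4: P <- U <- A -> M
  P5: P <- U -> H <- K -> A -> M
  P6: P <- U -> H <- K -> M
The empty set is not sufficient: P1 (P <- U <- K -> A -> M) has no collider blocking it and no conditioned non-collider, so it is open.
Try {U}:
  P1: blocked at chain node U ∈ conditioning set.
  P2: blocked at chain node U ∈ conditioning set.
  P3: blocked at chain node U ∈ conditioning set.
  P4: blocked at chain node U ∈ conditioning set.
  P5: blocked at fork node U ∈ conditioning set.
  P6: blocked at fork node U ∈ conditioning set.
{U} contains no descendant of P and blocks every backdoor path.
No other singleton works — e.g. {K} leaves P4 open — so {U} is the unique smallest valid adjustment set.

{U}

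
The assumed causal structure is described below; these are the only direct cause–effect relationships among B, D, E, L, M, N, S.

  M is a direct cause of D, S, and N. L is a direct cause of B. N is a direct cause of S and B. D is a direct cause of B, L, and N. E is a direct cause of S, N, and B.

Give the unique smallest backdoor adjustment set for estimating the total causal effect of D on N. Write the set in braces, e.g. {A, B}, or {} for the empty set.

{M}

Variables eligible for adjustment (non-descendants of D, excluding D and N): {E, M}.
Backdoor paths from D to N:
  P1: D <- M -> N
  P2: D <- M -> S <- E -> N
  P3: D <- M -> S <- E -> B <- N
  P4: D <- M -> S <- N
The empty set is not sufficient: P1 (D <- M -> N) has no collider blocking it and no conditioned non-collider, so it is open.
Try {M}:
  P1: blocked at fork node M ∈ conditioning set.
  P2: blocked at fork node M ∈ conditioning set.
  P3: blocked at fork node M ∈ conditioning set.
  P4: blocked at fork node M ∈ conditioning set.
{M} contains no descendant of D and blocks every backdoor path.
No other singleton works — e.g. {E} leaves P1 open — so {M} is the unique smallest valid adjustment set.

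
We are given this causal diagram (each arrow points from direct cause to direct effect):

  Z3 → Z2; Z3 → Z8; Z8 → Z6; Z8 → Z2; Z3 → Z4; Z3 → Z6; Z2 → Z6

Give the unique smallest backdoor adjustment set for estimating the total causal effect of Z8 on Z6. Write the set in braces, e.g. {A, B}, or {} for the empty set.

Variables eligible for adjustment (non-descendants of Z8, excluding Z8 and Z6): {Z3, Z4}.
Backdoor paths from Z8 to Z6:
  P1: Z8 <- Z3 -> Z2 -> Z6
  P2: Z8 <- Z3 -> Z6
The empty set is not sufficient: P1 (Z8 <- Z3 -> Z2 -> Z6) has no collider blocking it and no conditioned non-collider, so it is open.
Try {Z3}:
  P1: blocked at fork node Z3 ∈ conditioning set.
  P2: blocked at fork node Z3 ∈ conditioning set.
{Z3} contains no descendant of Z8 and blocks every backdoor path.
No other singleton works — e.g. {Z4} leaves P1 open — so {Z3} is the unique smallest valid adjustment set.

{Z3}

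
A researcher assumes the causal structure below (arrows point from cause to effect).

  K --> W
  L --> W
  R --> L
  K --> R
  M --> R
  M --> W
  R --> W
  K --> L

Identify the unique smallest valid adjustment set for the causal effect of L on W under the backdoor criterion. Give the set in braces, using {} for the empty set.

{K, R}

Variables eligible for adjustment (non-descendants of L, excluding L and W): {K, M, R}.
Backdoor paths from L to W:
  P1: L <- K -> R <- M -> W
  P2: L <- K -> R -> W
  P3: L <- K -> W
  P4: L <- R <- M -> W
  P5: L <- R <- K -> W
  P6: L <- R -> W
The empty set is not sufficient: P2 (L <- K -> R -> W) has no collider blocking it and no conditioned non-collider, so it is open.
Try {K, R}:
  P1: blocked at fork node K ∈ conditioning set.
  P2: blocked at fork node K ∈ conditioning set.
  P3: blocked at fork node K ∈ conditioning set.
  P4: blocked at chain node R ∈ conditioning set.
  P5: blocked at chain node R ∈ conditioning set.
  P6: blocked at fork node R ∈ conditioning set.
{K, R} contains no descendant of L and blocks every backdoor path.
Every element of {K, R} is needed (dropping K leaves P1 open; dropping R leaves P4 open), so no proper subset is valid.
Among all size-2 subsets of the eligible variables, only {K, R} blocks every backdoor path, so it is the unique smallest valid adjustment set.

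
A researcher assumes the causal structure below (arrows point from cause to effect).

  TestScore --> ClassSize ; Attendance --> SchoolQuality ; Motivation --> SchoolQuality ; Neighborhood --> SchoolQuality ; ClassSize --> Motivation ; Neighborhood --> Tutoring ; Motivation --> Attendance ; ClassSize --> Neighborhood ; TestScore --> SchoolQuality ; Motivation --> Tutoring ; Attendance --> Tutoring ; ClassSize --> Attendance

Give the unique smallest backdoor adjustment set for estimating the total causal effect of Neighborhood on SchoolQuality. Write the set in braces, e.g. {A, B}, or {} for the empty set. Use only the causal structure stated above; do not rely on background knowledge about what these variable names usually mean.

{ClassSize}

Variables eligible for adjustment (non-descendants of Neighborhood, excluding Neighborhood and SchoolQuality): {Attendance, ClassSize, Motivation, TestScore}.
Backdoor paths from Neighborhood to SchoolQuality:
  P1: Neighborhood <- ClassSize <- TestScore -> SchoolQuality
  P2: Neighborhood <- ClassSize -> Motivation -> Attendance -> SchoolQuality
  P3: Neighborhood <- ClassSize -> Motivation -> Tutoring <- Attendance -> SchoolQuality
  P4: Neighborhood <- ClassSize -> Motivation -> SchoolQuality
  P5: Neighborhood <- ClassSize -> Attendance <- Motivation -> SchoolQuality
  P6: Neighborhood <- ClassSize -> Attendance -> Tutoring <- Motivation -> SchoolQuality
  P7: Neighborhood <- ClassSize -> Attendance -> SchoolQuality
The empty set is not sufficient: P1 (Neighborhood <- ClassSize <- TestScore -> SchoolQuality) has no collider blocking it and no conditioned non-collider, so it is open.
Try {ClassSize}:
  P1: blocked at chain node ClassSize ∈ conditioning set.
  P2: blocked at fork node ClassSize ∈ conditioning set.
  P3: blocked at fork node ClassSize ∈ conditioning set.
  P4: blocked at fork node ClassSize ∈ conditioning set.
  P5: blocked at fork node ClassSize ∈ conditioning set.
  P6: blocked at fork node ClassSize ∈ conditioning set.
  P7: blocked at fork node ClassSize ∈ conditioning set.
{ClassSize} contains no descendant of Neighborhood and blocks every backdoor path.
No other singleton works — e.g. {TestScore} leaves P2 open — so {ClassSize} is the unique smallest valid adjustment set.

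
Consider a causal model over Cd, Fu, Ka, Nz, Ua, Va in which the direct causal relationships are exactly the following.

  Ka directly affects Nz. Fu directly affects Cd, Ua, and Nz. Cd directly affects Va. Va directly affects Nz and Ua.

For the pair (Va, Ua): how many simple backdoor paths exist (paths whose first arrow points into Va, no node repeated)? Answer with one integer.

A backdoor path from Va to Ua is any simple undirected path whose first edge points into Va (i.e. leaves Va via a parent).
Parents of Va: {Cd}.
Enumerating:
  P1: Va <- Cd <- Fu -> Ua
That exhausts the simple backdoor paths. Count: 1.

1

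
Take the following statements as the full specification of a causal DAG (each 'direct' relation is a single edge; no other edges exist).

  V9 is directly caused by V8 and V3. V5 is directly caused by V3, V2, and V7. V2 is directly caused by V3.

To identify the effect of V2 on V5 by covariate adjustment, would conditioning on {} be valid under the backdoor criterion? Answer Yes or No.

Backdoor paths from V2 to V5 (paths whose first edge points into V2):
  P1: V2 <- V3 -> V5
Condition 1 (no descendant of V2 in the set): holds — descendants of V2 are {V5}; none are in {}.
Condition 2 (every backdoor path blocked by {}):
  P1: open — no interior node is in the conditioning set.
{} does not satisfy the backdoor criterion.

No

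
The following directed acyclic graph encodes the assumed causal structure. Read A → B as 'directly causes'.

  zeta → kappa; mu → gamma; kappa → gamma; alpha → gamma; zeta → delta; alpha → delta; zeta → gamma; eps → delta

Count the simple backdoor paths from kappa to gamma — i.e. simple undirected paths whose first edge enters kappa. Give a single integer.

2

A backdoor path from kappa to gamma is any simple undirected path whose first edge points into kappa (i.e. leaves kappa via a parent).
Parents of kappa: {zeta}.
Enumerating:
  P1: kappa <- zeta -> delta <- alpha -> gamma
  P2: kappa <- zeta -> gamma
That exhausts the simple backdoor paths. Count: 2.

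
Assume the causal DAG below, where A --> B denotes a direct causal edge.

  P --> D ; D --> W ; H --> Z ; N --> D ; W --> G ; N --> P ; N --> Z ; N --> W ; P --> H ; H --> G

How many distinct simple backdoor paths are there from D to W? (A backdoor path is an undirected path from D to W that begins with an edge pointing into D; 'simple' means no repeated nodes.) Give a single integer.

A backdoor path from D to W is any simple undirected path whose first edge points into D (i.e. leaves D via a parent).
Parents of D: {N, P}.
Enumerating:
  P1: D <- N -> P -> H -> G <- W
  P2: D <- N -> W
  P3: D <- N -> Z <- H -> G <- W
  P4: D <- P <- N -> W
  P5: D <- P <- N -> Z <- H -> G <- W
  P6: D <- P -> H -> Z <- N -> W
  P7: D <- P -> H -> G <- W
That exhausts the simple backdoor paths. Count: 7.

7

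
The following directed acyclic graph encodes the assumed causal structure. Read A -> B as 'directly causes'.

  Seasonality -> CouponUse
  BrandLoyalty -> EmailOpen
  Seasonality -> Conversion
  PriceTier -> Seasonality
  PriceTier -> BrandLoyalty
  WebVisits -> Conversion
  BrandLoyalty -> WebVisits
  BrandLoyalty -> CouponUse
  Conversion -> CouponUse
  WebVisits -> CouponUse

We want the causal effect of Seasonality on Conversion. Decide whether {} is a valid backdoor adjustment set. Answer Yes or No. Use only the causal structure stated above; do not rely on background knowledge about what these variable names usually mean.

Backdoor paths from Seasonality to Conversion (paths whose first edge points into Seasonality):
  P1: Seasonality <- PriceTier -> BrandLoyalty -> WebVisits -> Conversion
  P2: Seasonality <- PriceTier -> BrandLoyalty -> WebVisits -> CouponUse <- Conversion
  P3: Seasonality <- PriceTier -> BrandLoyalty -> CouponUse <- WebVisits -> Conversion
  P4: Seasonality <- PriceTier -> BrandLoyalty -> CouponUse <- Conversion
Condition 1 (no descendant of Seasonality in the set): holds — descendants of Seasonality are {Conversion, CouponUse}; none are in {}.
Condition 2 (every backdoor path blocked by {}):
  P1: open — no interior node is in the conditioning set.
  P2: blocked at collider CouponUse (neither it nor any descendant is in the conditioning set).
  P3: blocked at collider CouponUse (neither it nor any descendant is in the conditioning set).
  P4: blocked at collider CouponUse (neither it nor any descendant is in the conditioning set).
{} does not satisfy the backdoor criterion.

No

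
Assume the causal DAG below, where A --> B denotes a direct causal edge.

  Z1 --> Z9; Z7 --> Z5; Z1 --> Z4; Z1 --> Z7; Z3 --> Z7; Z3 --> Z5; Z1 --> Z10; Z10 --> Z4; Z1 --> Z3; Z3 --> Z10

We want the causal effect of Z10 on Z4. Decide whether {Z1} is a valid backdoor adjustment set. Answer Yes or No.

Yes

Backdoor paths from Z10 to Z4 (paths whose first edge points into Z10):
  P1: Z10 <- Z1 -> Z4
  P2: Z10 <- Z3 <- Z1 -> Z4
  P3: Z10 <- Z3 -> Z7 <- Z1 -> Z4
  P4: Z10 <- Z3 -> Z5 <- Z7 <- Z1 -> Z4
Condition 1 (no descendant of Z10 in the set): holds — descendants of Z10 are {Z4}; none are in {Z1}.
Condition 2 (every backdoor path blocked by {Z1}):
  P1: blocked at fork node Z1 ∈ conditioning set.
  P2: blocked at fork node Z1 ∈ conditioning set.
  P3: blocked at collider Z7 (neither it nor any descendant is in the conditioning set).
  P4: blocked at collider Z5 (neither it nor any descendant is in the conditioning set).
{Z1} satisfies the backdoor criterion.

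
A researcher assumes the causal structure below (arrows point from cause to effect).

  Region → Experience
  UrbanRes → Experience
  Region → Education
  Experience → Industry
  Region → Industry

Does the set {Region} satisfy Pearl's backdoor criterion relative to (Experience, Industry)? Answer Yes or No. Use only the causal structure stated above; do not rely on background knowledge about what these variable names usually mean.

Backdoor paths from Experience to Industry (paths whose first edge points into Experience):
  P1: Experience <- Region -> Industry
Condition 1 (no descendant of Experience in the set): holds — descendants of Experience are {Industry}; none are in {Region}.
Condition 2 (every backdoor path blocked by {Region}):
  P1: blocked at fork node Region ∈ conditioning set.
{Region} satisfies the backdoor criterion.

Yes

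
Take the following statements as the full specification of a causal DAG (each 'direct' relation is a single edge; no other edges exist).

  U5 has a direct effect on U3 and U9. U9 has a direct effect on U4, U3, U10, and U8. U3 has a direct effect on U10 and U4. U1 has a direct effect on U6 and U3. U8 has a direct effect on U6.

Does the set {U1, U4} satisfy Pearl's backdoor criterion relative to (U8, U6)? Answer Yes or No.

Backdoor paths from U8 to U6 (paths whose first edge points into U8):
  P1: U8 <- U9 <- U5 -> U3 <- U1 -> U6
  P2: U8 <- U9 -> U3 <- U1 -> U6
  P3: U8 <- U9 -> U4 <- U3 <- U1 -> U6
  P4: U8 <- U9 -> U10 <- U3 <- U1 -> U6
Condition 1 (no descendant of U8 in the set): holds — descendants of U8 are {U6}; none are in {U1, U4}.
Condition 2 (every backdoor path blocked by {U1, U4}):
  P1: blocked at fork node U1 ∈ conditioning set.
  P2: blocked at fork node U1 ∈ conditioning set.
  P3: blocked at fork node U1 ∈ conditioning set.
  P4: blocked at collider U10 (neither it nor any descendant is in the conditioning set).
{U1, U4} satisfies the backdoor criterion.

Yes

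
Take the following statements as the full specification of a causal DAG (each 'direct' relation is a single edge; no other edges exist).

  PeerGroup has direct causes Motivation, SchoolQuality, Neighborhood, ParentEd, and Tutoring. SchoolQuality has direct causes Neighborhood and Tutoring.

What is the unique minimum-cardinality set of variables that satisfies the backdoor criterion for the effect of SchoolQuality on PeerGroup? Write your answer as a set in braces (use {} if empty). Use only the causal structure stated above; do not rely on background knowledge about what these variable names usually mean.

Variables eligible for adjustment (non-descendants of SchoolQuality, excluding SchoolQuality and PeerGroup): {Motivation, Neighborhood, ParentEd, Tutoring}.
Backdoor paths from SchoolQuality to PeerGroup:
  P1: SchoolQuality <- Neighborhood -> PeerGroup
  P2: SchoolQuality <- Tutoring -> PeerGroup
The empty set is not sufficient: P1 (SchoolQuality <- Neighborhood -> PeerGroup) has no collider blocking it and no conditioned non-collider, so it is open.
Try {Neighborhood, Tutoring}:
  P1: blocked at fork node Neighborhood ∈ conditioning set.
  P2: blocked at fork node Tutoring ∈ conditioning set.
{Neighborhood, Tutoring} contains no descendant of SchoolQuality and blocks every backdoor path.
Every element of {Neighborhood, Tutoring} is needed (dropping Neighborhood leaves P1 open; dropping Tutoring leaves P2 open), so no proper subset is valid.
Among all size-2 subsets of the eligible variables, only {Neighborhood, Tutoring} blocks every backdoor path, so it is the unique smallest valid adjustment set.

{Neighborhood, Tutoring}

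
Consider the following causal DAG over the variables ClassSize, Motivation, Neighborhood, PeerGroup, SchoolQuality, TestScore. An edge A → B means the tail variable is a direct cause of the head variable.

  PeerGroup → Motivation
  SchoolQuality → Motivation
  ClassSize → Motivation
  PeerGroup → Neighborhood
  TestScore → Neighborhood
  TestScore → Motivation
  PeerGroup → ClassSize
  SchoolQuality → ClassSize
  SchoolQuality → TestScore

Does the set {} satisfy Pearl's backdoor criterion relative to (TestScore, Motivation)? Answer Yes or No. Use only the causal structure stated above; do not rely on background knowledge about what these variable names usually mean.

No

Backdoor paths from TestScore to Motivation (paths whose first edge points into TestScore):
  P1: TestScore <- SchoolQuality -> ClassSize <- PeerGroup -> Motivation
  P2: TestScore <- SchoolQuality -> ClassSize -> Motivation
  P3: TestScore <- SchoolQuality -> Motivation
Condition 1 (no descendant of TestScore in the set): holds — descendants of TestScore are {Motivation, Neighborhood}; none are in {}.
Condition 2 (every backdoor path blocked by {}):
  P1: blocked at collider ClassSize (neither it nor any descendant is in the conditioning set).
  P2: open — no interior node is in the conditioning set.
  P3: open — no interior node is in the conditioning set.
{} does not satisfy the backdoor criterion.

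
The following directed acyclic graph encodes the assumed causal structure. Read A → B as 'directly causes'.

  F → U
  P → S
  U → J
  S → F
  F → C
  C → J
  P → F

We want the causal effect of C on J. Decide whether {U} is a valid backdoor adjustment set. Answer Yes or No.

Backdoor paths from C to J (paths whose first edge points into C):
  P1: C <- F -> U -> J
Condition 1 (no descendant of C in the set): holds — descendants of C are {J}; none are in {U}.
Condition 2 (every backdoor path blocked by {U}):
  P1: blocked at chain node U ∈ conditioning set.
{U} satisfies the backdoor criterion.

Yes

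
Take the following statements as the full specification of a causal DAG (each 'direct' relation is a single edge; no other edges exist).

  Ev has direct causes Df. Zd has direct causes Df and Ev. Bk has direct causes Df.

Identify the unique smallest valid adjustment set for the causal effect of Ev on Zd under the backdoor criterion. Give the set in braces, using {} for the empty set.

Variables eligible for adjustment (non-descendants of Ev, excluding Ev and Zd): {Bk, Df}.
Backdoor paths from Ev to Zd:
  P1: Ev <- Df -> Zd
The empty set is not sufficient: P1 (Ev <- Df -> Zd) has no collider blocking it and no conditioned non-collider, so it is open.
Try {Df}:
  P1: blocked at fork node Df ∈ conditioning set.
{Df} contains no descendant of Ev and blocks every backdoor path.
No other singleton works — e.g. {Bk} leaves P1 open — so {Df} is the unique smallest valid adjustment set.

{Df}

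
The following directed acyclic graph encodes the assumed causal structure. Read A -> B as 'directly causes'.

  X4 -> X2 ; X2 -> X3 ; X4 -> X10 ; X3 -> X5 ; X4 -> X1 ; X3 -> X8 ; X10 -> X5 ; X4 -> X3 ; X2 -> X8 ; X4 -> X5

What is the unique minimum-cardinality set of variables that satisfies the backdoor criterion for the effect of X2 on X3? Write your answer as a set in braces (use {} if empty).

Variables eligible for adjustment (non-descendants of X2, excluding X2 and X3): {X1, X10, X4}.
Backdoor paths from X2 to X3:
  P1: X2 <- X4 -> X3
  P2: X2 <- X4 -> X10 -> X5 <- X3
  P3: X2 <- X4 -> X5 <- X3
The empty set is not sufficient: P1 (X2 <- X4 -> X3) has no collider blocking it and no conditioned non-collider, so it is open.
Try {X4}:
  P1: blocked at fork node X4 ∈ conditioning set.
  P2: blocked at fork node X4 ∈ conditioning set.
  P3: blocked at fork node X4 ∈ conditioning set.
{X4} contains no descendant of X2 and blocks every backdoor path.
No other singleton works — e.g. {X1} leaves P1 open — so {X4} is the unique smallest valid adjustment set.

{X4}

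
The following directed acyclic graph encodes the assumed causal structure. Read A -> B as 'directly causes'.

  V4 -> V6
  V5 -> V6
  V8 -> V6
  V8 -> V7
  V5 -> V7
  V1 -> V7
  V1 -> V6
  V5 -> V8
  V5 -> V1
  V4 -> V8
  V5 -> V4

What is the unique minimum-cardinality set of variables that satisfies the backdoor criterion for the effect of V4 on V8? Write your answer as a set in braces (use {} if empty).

{V5}

Variables eligible for adjustment (non-descendants of V4, excluding V4 and V8): {V1, V5}.
Backdoor paths from V4 to V8:
  P1: V4 <- V5 -> V1 -> V6 <- V8
  P2: V4 <- V5 -> V1 -> V7 <- V8
  P3: V4 <- V5 -> V8
  P4: V4 <- V5 -> V6 <- V1 -> V7 <- V8
  P5: V4 <- V5 -> V6 <- V8
  P6: V4 <- V5 -> V7 <- V1 -> V6 <- V8
  P7: V4 <- V5 -> V7 <- V8
The empty set is not sufficient: P3 (V4 <- V5 -> V8) has no collider blocking it and no conditioned non-collider, so it is open.
Try {V5}:
  P1: blocked at fork node V5 ∈ conditioning set.
  P2: blocked at fork node V5 ∈ conditioning set.
  P3: blocked at fork node V5 ∈ conditioning set.
  P4: blocked at fork node V5 ∈ conditioning set.
  P5: blocked at fork node V5 ∈ conditioning set.
  P6: blocked at fork node V5 ∈ conditioning set.
  P7: blocked at fork node V5 ∈ conditioning set.
{V5} contains no descendant of V4 and blocks every backdoor path.
No other singleton works — e.g. {V1} leaves P3 open — so {V5} is the unique smallest valid adjustment set.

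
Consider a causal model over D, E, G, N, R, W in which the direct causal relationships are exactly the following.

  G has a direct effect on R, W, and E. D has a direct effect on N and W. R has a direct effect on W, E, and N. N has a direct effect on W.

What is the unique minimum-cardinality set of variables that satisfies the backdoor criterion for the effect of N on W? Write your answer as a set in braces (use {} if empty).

Variables eligible for adjustment (non-descendants of N, excluding N and W): {D, E, G, R}.
Backdoor paths from N to W:
  P1: N <- R <- G -> W
  P2: N <- R -> E <- G -> W
  P3: N <- R -> W
  P4: N <- D -> W
The empty set is not sufficient: P1 (N <- R <- G -> W) has no collider blocking it and no conditioned non-collider, so it is open.
Try {D, R}:
  P1: blocked at chain node R ∈ conditioning set.
  P2: blocked at fork node R ∈ conditioning set.
  P3: blocked at fork node R ∈ conditioning set.
  P4: blocked at fork node D ∈ conditioning set.
{D, R} contains no descendant of N and blocks every backdoor path.
Every element of {D, R} is needed (dropping D leaves P4 open; dropping R leaves P1 open), so no proper subset is valid.
Among all size-2 subsets of the eligible variables, only {D, R} blocks every backdoor path, so it is the unique smallest valid adjustment set.

{D, R}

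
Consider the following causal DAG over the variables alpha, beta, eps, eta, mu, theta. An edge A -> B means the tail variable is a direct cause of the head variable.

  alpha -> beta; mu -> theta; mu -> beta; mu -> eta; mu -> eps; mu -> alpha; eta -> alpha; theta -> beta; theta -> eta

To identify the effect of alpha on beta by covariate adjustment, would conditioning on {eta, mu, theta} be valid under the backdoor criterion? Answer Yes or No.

Backdoor paths from alpha to beta (paths whose first edge points into alpha):
  P1: alpha <- mu -> theta -> beta
  P2: alpha <- mu -> eta <- theta -> beta
  P3: alpha <- mu -> beta
  P4: alpha <- eta <- mu -> theta -> beta
  P5: alpha <- eta <- mu -> beta
  P6: alpha <- eta <- theta <- mu -> beta
  P7: alpha <- eta <- theta -> beta
Condition 1 (no descendant of alpha in the set): holds — descendants of alpha are {beta}; none are in {eta, mu, theta}.
Condition 2 (every backdoor path blocked by {eta, mu, theta}):
  P1: blocked at fork node mu ∈ conditioning set.
  P2: blocked at fork node mu ∈ conditioning set.
  P3: blocked at fork node mu ∈ conditioning set.
  P4: blocked at chain node eta ∈ conditioning set.
  P5: blocked at chain node eta ∈ conditioning set.
  P6: blocked at chain node eta ∈ conditioning set.
  P7: blocked at chain node eta ∈ conditioning set.
{eta, mu, theta} satisfies the backdoor criterion.

Yes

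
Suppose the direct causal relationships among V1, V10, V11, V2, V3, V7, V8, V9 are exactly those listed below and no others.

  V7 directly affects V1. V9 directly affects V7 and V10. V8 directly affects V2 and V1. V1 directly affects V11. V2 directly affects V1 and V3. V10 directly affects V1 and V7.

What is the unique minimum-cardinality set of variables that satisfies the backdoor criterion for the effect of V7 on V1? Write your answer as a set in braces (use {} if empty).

Variables eligible for adjustment (non-descendants of V7, excluding V7 and V1): {V10, V2, V3, V8, V9}.
Backdoor paths from V7 to V1:
  P1: V7 <- V9 -> V10 -> V1
  P2: V7 <- V10 -> V1
The empty set is not sufficient: P1 (V7 <- V9 -> V10 -> V1) has no collider blocking it and no conditioned non-collider, so it is open.
Try {V10}:
  P1: blocked at chain node V10 ∈ conditioning set.
  P2: blocked at fork node V10 ∈ conditioning set.
{V10} contains no descendant of V7 and blocks every backdoor path.
No other singleton works — e.g. {V8} leaves P1 open — so {V10} is the unique smallest valid adjustment set.

{V10}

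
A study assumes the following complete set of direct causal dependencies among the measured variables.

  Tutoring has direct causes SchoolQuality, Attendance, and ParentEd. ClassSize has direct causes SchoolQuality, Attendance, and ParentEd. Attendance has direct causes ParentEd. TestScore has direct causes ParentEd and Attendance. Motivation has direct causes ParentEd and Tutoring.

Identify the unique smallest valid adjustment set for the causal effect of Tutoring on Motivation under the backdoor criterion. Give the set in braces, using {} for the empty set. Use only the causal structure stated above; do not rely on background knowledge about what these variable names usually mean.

Variables eligible for adjustment (non-descendants of Tutoring, excluding Tutoring and Motivation): {Attendance, ClassSize, ParentEd, SchoolQuality, TestScore}.
Backdoor paths from Tutoring to Motivation:
  P1: Tutoring <- SchoolQuality -> ClassSize <- ParentEd -> Motivation
  P2: Tutoring <- SchoolQuality -> ClassSize <- Attendance <- ParentEd -> Motivation
  P3: Tutoring <- SchoolQuality -> ClassSize <- Attendance -> TestScore <- ParentEd -> Motivation
  P4: Tutoring <- ParentEd -> Motivation
  P5: Tutoring <- Attendance <- ParentEd -> Motivation
  P6: Tutoring <- Attendance -> TestScore <- ParentEd -> Motivation
  P7: Tutoring <- Attendance -> ClassSize <- ParentEd -> Motivation
The empty set is not sufficient: P4 (Tutoring <- ParentEd -> Motivation) has no collider blocking it and no conditioned non-collider, so it is open.
Try {ParentEd}:
  P1: blocked at collider ClassSize (neither it nor any descendant is in the conditioning set).
  P2: blocked at collider ClassSize (neither it nor any descendant is in the conditioning set).
  P3: blocked at collider ClassSize (neither it nor any descendant is in the conditioning set).
  P4: blocked at fork node ParentEd ∈ conditioning set.
  P5: blocked at fork node ParentEd ∈ conditioning set.
  P6: blocked at collider TestScore (neither it nor any descendant is in the conditioning set).
  P7: blocked at collider ClassSize (neither it nor any descendant is in the conditioning set).
{ParentEd} contains no descendant of Tutoring and blocks every backdoor path.
No other singleton works — e.g. {SchoolQuality} leaves P4 open — so {ParentEd} is the unique smallest valid adjustment set.

{ParentEd}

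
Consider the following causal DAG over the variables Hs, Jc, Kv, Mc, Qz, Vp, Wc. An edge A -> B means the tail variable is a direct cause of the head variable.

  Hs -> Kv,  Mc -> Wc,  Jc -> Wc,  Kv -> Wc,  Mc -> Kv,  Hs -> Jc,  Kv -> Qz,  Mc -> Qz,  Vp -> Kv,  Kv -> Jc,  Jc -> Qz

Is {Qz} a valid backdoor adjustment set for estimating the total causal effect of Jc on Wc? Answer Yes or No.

Backdoor paths from Jc to Wc (paths whose first edge points into Jc):
  P1: Jc <- Hs -> Kv <- Mc -> Wc
  P2: Jc <- Hs -> Kv -> Wc
  P3: Jc <- Hs -> Kv -> Qz <- Mc -> Wc
  P4: Jc <- Kv <- Mc -> Wc
  P5: Jc <- Kv -> Wc
  P6: Jc <- Kv -> Qz <- Mc -> Wc
Condition 1 (no descendant of Jc in the set): FAILS — Qz is a descendant of Jc.
Condition 2 (every backdoor path blocked by {Qz}):
  P1: open — collider(s) Kv are conditioned on (or have a conditioned descendant) and no non-collider on the path is in the set.
  P2: open — no interior node is in the conditioning set.
  P3: open — collider(s) Qz are conditioned on (or have a conditioned descendant) and no non-collider on the path is in the set.
  P4: open — no interior node is in the conditioning set.
  P5: open — no interior node is in the conditioning set.
  P6: open — collider(s) Qz are conditioned on (or have a conditioned descendant) and no non-collider on the path is in the set.
{Qz} does not satisfy the backdoor criterion.

No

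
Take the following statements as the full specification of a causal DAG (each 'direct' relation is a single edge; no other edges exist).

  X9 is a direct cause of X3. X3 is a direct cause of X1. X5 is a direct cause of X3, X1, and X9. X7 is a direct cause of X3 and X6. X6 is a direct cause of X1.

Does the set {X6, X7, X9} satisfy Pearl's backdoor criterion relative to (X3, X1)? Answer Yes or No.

Backdoor paths from X3 to X1 (paths whose first edge points into X3):
  P1: X3 <- X5 -> X1
  P2: X3 <- X7 -> X6 -> X1
  P3: X3 <- X9 <- X5 -> X1
Condition 1 (no descendant of X3 in the set): holds — descendants of X3 are {X1}; none are in {X6, X7, X9}.
Condition 2 (every backdoor path blocked by {X6, X7, X9}):
  P1: open — no interior node is in the conditioning set.
  P2: blocked at fork node X7 ∈ conditioning set.
  P3: blocked at chain node X9 ∈ conditioning set.
{X6, X7, X9} does not satisfy the backdoor criterion.

No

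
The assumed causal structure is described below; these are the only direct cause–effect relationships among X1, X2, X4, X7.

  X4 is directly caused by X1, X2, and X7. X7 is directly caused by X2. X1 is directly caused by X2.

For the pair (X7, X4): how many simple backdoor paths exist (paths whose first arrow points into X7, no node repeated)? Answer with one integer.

A backdoor path from X7 to X4 is any simple undirected path whose first edge points into X7 (i.e. leaves X7 via a parent).
Parents of X7: {X2}.
Enumerating:
  P1: X7 <- X2 -> X1 -> X4
  P2: X7 <- X2 -> X4
That exhausts the simple backdoor paths. Count: 2.

2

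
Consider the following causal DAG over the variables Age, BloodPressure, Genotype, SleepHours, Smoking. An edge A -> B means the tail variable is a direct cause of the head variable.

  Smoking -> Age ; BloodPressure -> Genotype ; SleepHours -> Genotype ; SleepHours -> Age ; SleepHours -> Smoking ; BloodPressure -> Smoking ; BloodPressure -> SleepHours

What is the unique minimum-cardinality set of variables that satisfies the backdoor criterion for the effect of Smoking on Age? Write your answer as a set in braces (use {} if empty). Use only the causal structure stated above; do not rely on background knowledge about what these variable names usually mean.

{SleepHours}

Variables eligible for adjustment (non-descendants of Smoking, excluding Smoking and Age): {BloodPressure, Genotype, SleepHours}.
Backdoor paths from Smoking to Age:
  P1: Smoking <- BloodPressure -> SleepHours -> Age
  P2: Smoking <- BloodPressure -> Genotype <- SleepHours -> Age
  P3: Smoking <- SleepHours -> Age
The empty set is not sufficient: P1 (Smoking <- BloodPressure -> SleepHours -> Age) has no collider blocking it and no conditioned non-collider, so it is open.
Try {SleepHours}:
  P1: blocked at chain node SleepHours ∈ conditioning set.
  P2: blocked at collider Genotype (neither it nor any descendant is in the conditioning set).
  P3: blocked at fork node SleepHours ∈ conditioning set.
{SleepHours} contains no descendant of Smoking and blocks every backdoor path.
No other singleton works — e.g. {BloodPressure} leaves P3 open — so {SleepHours} is the unique smallest valid adjustment set.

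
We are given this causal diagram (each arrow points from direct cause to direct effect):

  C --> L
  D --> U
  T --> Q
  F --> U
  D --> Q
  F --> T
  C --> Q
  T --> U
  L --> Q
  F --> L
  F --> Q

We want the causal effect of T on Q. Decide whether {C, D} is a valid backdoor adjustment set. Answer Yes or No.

No

Backdoor paths from T to Q (paths whose first edge points into T):
  P1: T <- F -> U <- D -> Q
  P2: T <- F -> L <- C -> Q
  P3: T <- F -> L -> Q
  P4: T <- F -> Q
Condition 1 (no descendant of T in the set): holds — descendants of T are {Q, U}; none are in {C, D}.
Condition 2 (every backdoor path blocked by {C, D}):
  P1: blocked at collider U (neither it nor any descendant is in the conditioning set).
  P2: blocked at collider L (neither it nor any descendant is in the conditioning set).
  P3: open — no interior node is in the conditioning set.
  P4: open — no interior node is in the conditioning set.
{C, D} does not satisfy the backdoor criterion.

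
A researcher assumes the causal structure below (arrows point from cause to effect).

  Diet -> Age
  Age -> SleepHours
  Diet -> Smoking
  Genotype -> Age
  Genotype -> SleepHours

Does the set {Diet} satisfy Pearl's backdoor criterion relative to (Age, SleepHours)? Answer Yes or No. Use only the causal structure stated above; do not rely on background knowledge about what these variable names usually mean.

No

Backdoor paths from Age to SleepHours (paths whose first edge points into Age):
  P1: Age <- Genotype -> SleepHours
Condition 1 (no descendant of Age in the set): holds — descendants of Age are {SleepHours}; none are in {Diet}.
Condition 2 (every backdoor path blocked by {Diet}):
  P1: open — no interior node is in the conditioning set.
{Diet} does not satisfy the backdoor criterion.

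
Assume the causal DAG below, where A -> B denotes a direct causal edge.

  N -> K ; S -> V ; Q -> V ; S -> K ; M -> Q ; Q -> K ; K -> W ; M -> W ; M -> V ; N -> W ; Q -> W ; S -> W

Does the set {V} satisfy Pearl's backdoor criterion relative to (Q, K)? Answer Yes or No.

Backdoor paths from Q to K (paths whose first edge points into Q):
  P1: Q <- M -> W <- N -> K
  P2: Q <- M -> W <- S -> K
  P3: Q <- M -> W <- K
  P4: Q <- M -> V <- S -> K
  P5: Q <- M -> V <- S -> W <- N -> K
  P6: Q <- M -> V <- S -> W <- K
Condition 1 (no descendant of Q in the set): FAILS — V is a descendant of Q.
Condition 2 (every backdoor path blocked by {V}):
  P1: blocked at collider W (neither it nor any descendant is in the conditioning set).
  P2: blocked at collider W (neither it nor any descendant is in the conditioning set).
  P3: blocked at collider W (neither it nor any descendant is in the conditioning set).
  P4: open — collider(s) V are conditioned on (or have a conditioned descendant) and no non-collider on the path is in the set.
  P5: blocked at collider W (neither it nor any descendant is in the conditioning set).
  P6: blocked at collider W (neither it nor any descendant is in the conditioning set).
{V} does not satisfy the backdoor criterion.

No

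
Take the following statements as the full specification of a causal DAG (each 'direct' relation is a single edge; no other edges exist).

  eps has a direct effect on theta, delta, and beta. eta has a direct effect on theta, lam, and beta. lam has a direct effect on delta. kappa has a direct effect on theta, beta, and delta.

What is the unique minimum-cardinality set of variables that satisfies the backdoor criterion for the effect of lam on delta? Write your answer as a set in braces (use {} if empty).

Variables eligible for adjustment (non-descendants of lam, excluding lam and delta): {beta, eps, eta, kappa, theta}.
Backdoor paths from lam to delta:
  P1: lam <- eta -> theta <- eps -> beta <- kappa -> delta
  P2: lam <- eta -> theta <- eps -> delta
  P3: lam <- eta -> theta <- kappa -> beta <- eps -> delta
  P4: lam <- eta -> theta <- kappa -> delta
  P5: lam <- eta -> beta <- eps -> theta <- kappa -> delta
  P6: lam <- eta -> beta <- eps -> delta
  P7: lam <- eta -> beta <- kappa -> theta <- eps -> delta
  P8: lam <- eta -> beta <- kappa -> delta
Each backdoor path contains an unconditioned collider, so every path is already blocked with the empty conditioning set:
  P1: blocked at collider theta (neither it nor any descendant is in the conditioning set).
  P2: blocked at collider theta (neither it nor any descendant is in the conditioning set).
  P3: blocked at collider theta (neither it nor any descendant is in the conditioning set).
  P4: blocked at collider theta (neither it nor any descendant is in the conditioning set).
  P5: blocked at collider beta (neither it nor any descendant is in the conditioning set).
  P6: blocked at collider beta (neither it nor any descendant is in the conditioning set).
  P7: blocked at collider beta (neither it nor any descendant is in the conditioning set).
  P8: blocked at collider beta (neither it nor any descendant is in the conditioning set).
The empty set is therefore the unique smallest valid set.

{}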